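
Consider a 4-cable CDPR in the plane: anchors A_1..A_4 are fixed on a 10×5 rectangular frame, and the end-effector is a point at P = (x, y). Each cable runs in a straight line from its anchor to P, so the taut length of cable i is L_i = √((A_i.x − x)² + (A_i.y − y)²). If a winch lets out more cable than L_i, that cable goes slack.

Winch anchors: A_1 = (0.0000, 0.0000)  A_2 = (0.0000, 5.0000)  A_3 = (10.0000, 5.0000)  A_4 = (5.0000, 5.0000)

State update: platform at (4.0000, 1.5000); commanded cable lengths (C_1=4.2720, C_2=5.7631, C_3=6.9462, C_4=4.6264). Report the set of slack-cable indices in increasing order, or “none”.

cable 1: √((-4.0000)²+(-1.5000)²)=4.2720, C_1=4.2720: taut
cable 2: √((-4.0000)²+(3.5000)²)=5.3151, C_2=5.7631: slack
cable 3: √((6.0000)²+(3.5000)²)=6.9462, C_3=6.9462: taut
cable 4: √((1.0000)²+(3.5000)²)=3.6401, C_4=4.6264: slack

2, 4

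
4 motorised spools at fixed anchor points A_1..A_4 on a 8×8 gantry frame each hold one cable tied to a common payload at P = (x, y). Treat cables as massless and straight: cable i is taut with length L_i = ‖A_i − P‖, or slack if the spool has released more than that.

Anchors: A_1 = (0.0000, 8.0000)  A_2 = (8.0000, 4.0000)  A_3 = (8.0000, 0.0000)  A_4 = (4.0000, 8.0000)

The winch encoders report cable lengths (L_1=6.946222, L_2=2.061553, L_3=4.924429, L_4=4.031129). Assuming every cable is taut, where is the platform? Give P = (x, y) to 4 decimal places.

(6.0000, 4.5000)

expand ‖A_i−P‖²=L_i² and subtract eq 1 (k_i ≔ ‖A_i‖²−L_i²)
k_1 = 0.0000+64.0000−48.2500 = 15.7500
eq1−eq2 → [-16.0000  8.0000]·P = -60.0000
eq1−eq3 → [-16.0000  16.0000]·P = -24.0000
eq1−eq4 → [-8.0000  0.0000]·P = -48.0000
2×2 solve → P = (6.0000, 4.5000)
check cable 4: ‖A_4−P‖² = 16.2500 ≈ L_4² = 16.2500 ✓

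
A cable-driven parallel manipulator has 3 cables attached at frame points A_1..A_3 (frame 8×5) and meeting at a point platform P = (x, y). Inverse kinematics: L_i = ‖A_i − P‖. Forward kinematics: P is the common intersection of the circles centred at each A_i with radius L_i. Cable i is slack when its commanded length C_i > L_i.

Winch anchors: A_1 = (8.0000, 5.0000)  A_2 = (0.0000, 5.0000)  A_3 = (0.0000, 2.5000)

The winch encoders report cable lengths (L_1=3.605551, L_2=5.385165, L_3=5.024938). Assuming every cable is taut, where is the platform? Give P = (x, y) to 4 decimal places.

(5.0000, 3.0000)

expand ‖A_i−P‖²=L_i² and subtract eq 1 (q_i ≔ ‖A_i‖²−L_i²)
q_1 = 64.0000+25.0000−13.0000 = 76.0000
eq1−eq2 → [16.0000  0.0000]·P = 80.0000
eq1−eq3 → [16.0000  5.0000]·P = 95.0000
2×2 solve → P = (5.0000, 3.0000)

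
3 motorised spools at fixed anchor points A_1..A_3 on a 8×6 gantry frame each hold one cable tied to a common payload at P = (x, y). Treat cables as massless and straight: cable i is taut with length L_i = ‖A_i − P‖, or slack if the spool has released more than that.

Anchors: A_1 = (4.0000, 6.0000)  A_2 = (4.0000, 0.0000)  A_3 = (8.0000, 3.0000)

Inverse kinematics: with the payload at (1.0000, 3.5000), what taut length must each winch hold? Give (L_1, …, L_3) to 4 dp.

(3.9051, 4.6098, 7.0178)

L_1: Δ = A_1−P = (3.0000, 2.5000) → ‖Δ‖ = √15.2500 = 3.9051
L_2: Δ = A_2−P = (3.0000, -3.5000) → ‖Δ‖ = √21.2500 = 4.6098
L_3: Δ = A_3−P = (7.0000, -0.5000) → ‖Δ‖ = √49.2500 = 7.0178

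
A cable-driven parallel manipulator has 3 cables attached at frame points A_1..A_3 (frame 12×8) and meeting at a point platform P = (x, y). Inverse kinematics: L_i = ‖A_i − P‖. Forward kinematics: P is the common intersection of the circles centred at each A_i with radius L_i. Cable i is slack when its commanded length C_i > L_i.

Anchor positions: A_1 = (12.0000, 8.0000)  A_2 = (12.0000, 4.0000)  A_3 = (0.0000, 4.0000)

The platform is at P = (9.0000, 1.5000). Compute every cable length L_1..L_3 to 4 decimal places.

cable 1: Δx=3.0000, Δy=6.5000; L_1 = √(Δx²+Δy²) = 7.1589
cable 2: Δx=3.0000, Δy=2.5000; L_2 = √(Δx²+Δy²) = 3.9051
cable 3: Δx=-9.0000, Δy=2.5000; L_3 = √(Δx²+Δy²) = 9.3408

(7.1589, 3.9051, 9.3408)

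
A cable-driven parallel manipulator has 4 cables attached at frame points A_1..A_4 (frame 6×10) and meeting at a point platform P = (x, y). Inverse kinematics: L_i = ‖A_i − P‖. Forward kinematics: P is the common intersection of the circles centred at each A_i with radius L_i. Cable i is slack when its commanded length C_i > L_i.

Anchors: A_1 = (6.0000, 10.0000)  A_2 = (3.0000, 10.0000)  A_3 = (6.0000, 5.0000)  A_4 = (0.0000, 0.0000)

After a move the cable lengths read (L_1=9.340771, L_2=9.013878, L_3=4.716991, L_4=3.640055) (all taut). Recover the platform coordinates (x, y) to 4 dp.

circle eqns → linear via eq_j − eq_1; set k_j = A_j·A_j − L_j²
k_1 = 36.0000+100.0000−87.2500 = 48.7500
6.0000·x + 0.0000·y = k_1−k_2 = 21.0000
0.0000·x + 10.0000·y = k_1−k_3 = 10.0000
12.0000·x + 20.0000·y = k_1−k_4 = 62.0000
solve first two rows → x=3.5000, y=1.0000
check cable 4: ‖A_4−P‖² = 13.2500 ≈ L_4² = 13.2500 ✓

(3.5000, 1.0000)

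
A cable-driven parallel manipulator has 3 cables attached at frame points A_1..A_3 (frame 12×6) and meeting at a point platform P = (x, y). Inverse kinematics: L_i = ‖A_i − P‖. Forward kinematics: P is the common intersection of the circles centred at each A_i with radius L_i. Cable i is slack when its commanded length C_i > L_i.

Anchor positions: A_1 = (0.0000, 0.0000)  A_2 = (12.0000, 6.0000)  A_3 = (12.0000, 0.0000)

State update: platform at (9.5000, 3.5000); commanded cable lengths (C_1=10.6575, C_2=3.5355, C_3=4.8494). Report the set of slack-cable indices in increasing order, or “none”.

cable 1: √((-9.5000)²+(-3.5000)²)=10.1242, C_1=10.6575: slack
cable 2: √((2.5000)²+(2.5000)²)=3.5355, C_2=3.5355: taut
cable 3: √((2.5000)²+(-3.5000)²)=4.3012, C_3=4.8494: slack

1, 3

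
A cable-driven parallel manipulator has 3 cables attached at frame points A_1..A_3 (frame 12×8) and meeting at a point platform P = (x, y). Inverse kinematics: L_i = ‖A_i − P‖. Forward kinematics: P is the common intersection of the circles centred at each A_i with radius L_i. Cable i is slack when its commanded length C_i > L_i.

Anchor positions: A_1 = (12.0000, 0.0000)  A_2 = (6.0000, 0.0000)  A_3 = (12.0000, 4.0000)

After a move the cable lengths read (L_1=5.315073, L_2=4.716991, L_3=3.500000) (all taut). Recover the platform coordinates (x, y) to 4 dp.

each cable: (A_i−P)·(A_i−P) = L_i²; let k_i = ‖A_i‖²−L_i²
k_1 = 144.0000+0.0000−28.2500 = 115.7500
row 1: 12.0000x + 0.0000y = 102.0000  (k_2=13.7500)
row 2: 0.0000x − 8.0000y = -32.0000  (k_3=147.7500)
Cramer on rows 1–2 → x = 8.5000, y = 4.0000

(8.5000, 4.0000)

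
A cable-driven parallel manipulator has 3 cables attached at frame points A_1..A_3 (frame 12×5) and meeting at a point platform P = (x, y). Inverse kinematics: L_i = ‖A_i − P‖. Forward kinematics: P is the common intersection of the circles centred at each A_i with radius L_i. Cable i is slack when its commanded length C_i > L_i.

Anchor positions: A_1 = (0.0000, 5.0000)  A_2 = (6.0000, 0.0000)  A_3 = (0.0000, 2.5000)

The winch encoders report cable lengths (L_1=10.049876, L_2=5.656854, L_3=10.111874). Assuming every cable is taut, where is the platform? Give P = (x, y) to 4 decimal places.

expand ‖A_i−P‖²=L_i² and subtract eq 1 (k_i ≔ ‖A_i‖²−L_i²)
k_1 = 0.0000+25.0000−101.0000 = -76.0000
eq1−eq2 → [-12.0000  10.0000]·P = -80.0000
eq1−eq3 → [0.0000  5.0000]·P = 20.0000
2×2 solve → P = (10.0000, 4.0000)

(10.0000, 4.0000)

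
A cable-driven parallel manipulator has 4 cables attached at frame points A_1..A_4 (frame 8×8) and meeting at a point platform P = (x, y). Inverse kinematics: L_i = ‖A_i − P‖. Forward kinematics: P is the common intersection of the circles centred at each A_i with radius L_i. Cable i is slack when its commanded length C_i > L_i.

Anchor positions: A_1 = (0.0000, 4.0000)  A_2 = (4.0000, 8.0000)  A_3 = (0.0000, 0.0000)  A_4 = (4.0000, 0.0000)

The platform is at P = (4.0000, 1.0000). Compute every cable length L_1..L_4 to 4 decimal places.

(5.0000, 7.0000, 4.1231, 1.0000)

L_1 = √((0.0000−4.0000)² + (4.0000−1.0000)²) = 5.0000
L_2 = √((4.0000−4.0000)² + (8.0000−1.0000)²) = 7.0000
L_3 = √((0.0000−4.0000)² + (0.0000−1.0000)²) = 4.1231
L_4 = √((4.0000−4.0000)² + (0.0000−1.0000)²) = 1.0000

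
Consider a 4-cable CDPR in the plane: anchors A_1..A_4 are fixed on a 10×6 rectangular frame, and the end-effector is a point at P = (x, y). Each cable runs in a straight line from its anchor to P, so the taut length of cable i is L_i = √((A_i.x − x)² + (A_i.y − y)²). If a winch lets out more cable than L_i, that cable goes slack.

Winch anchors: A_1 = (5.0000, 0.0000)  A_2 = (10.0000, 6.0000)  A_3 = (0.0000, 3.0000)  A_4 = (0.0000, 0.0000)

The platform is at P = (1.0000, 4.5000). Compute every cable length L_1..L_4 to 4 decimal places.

L_1: Δ = A_1−P = (4.0000, -4.5000) → ‖Δ‖ = √36.2500 = 6.0208
L_2: Δ = A_2−P = (9.0000, 1.5000) → ‖Δ‖ = √83.2500 = 9.1241
L_3: Δ = A_3−P = (-1.0000, -1.5000) → ‖Δ‖ = √3.2500 = 1.8028
L_4: Δ = A_4−P = (-1.0000, -4.5000) → ‖Δ‖ = √21.2500 = 4.6098

(6.0208, 9.1241, 1.8028, 4.6098)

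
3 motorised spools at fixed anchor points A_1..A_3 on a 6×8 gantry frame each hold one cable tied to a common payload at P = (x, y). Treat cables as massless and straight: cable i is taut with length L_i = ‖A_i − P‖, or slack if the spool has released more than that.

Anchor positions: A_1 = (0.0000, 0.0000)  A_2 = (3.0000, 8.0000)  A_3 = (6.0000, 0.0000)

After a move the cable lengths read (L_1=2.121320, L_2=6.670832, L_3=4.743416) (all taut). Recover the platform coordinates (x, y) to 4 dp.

(1.5000, 1.5000)

circle eqns → linear via eq_j − eq_1; set k_j = A_j·A_j − L_j²
k_1 = 0.0000+0.0000−4.5000 = -4.5000
-6.0000·x − 16.0000·y = k_1−k_2 = -33.0000
-12.0000·x + 0.0000·y = k_1−k_3 = -18.0000
solve first two rows → x=1.5000, y=1.5000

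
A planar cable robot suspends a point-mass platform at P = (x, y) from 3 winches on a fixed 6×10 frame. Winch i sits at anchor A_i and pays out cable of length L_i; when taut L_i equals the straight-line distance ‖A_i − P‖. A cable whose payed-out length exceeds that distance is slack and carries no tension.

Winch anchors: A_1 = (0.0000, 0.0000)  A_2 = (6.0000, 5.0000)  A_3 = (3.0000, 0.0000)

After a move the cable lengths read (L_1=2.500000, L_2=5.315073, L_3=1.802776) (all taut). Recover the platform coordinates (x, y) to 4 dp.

(2.0000, 1.5000)

expand ‖A_i−P‖²=L_i² and subtract eq 1 (c_i ≔ ‖A_i‖²−L_i²)
c_1 = 0.0000+0.0000−6.2500 = -6.2500
eq1−eq2 → [-12.0000  -10.0000]·P = -39.0000
eq1−eq3 → [-6.0000  0.0000]·P = -12.0000
2×2 solve → P = (2.0000, 1.5000)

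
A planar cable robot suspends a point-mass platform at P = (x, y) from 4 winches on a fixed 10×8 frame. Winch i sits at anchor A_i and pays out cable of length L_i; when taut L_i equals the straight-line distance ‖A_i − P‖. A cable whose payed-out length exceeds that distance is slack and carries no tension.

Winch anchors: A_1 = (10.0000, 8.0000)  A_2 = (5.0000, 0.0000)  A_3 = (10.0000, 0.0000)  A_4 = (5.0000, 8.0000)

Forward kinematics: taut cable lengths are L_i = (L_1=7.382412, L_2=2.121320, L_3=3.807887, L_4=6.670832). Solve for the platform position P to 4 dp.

each cable: (A_i−P)·(A_i−P) = L_i²; let k_i = ‖A_i‖²−L_i²
k_1 = 100.0000+64.0000−54.5000 = 109.5000
row 1: 10.0000x + 16.0000y = 89.0000  (k_2=20.5000)
row 2: 0.0000x + 16.0000y = 24.0000  (k_3=85.5000)
row 3: 10.0000x + 0.0000y = 65.0000  (k_4=44.5000)
Cramer on rows 1–2 → x = 6.5000, y = 1.5000
check cable 4: ‖A_4−P‖² = 44.5000 ≈ L_4² = 44.5000 ✓

(6.5000, 1.5000)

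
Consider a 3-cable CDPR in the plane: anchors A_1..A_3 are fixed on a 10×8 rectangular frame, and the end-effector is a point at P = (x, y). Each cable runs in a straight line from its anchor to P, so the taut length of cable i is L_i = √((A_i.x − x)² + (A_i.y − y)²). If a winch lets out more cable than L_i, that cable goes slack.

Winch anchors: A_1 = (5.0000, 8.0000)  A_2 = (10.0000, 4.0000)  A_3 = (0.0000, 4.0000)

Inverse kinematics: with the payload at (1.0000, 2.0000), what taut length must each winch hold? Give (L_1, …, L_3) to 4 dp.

L_1: Δ = A_1−P = (4.0000, 6.0000) → ‖Δ‖ = √52.0000 = 7.2111
L_2: Δ = A_2−P = (9.0000, 2.0000) → ‖Δ‖ = √85.0000 = 9.2195
L_3: Δ = A_3−P = (-1.0000, 2.0000) → ‖Δ‖ = √5.0000 = 2.2361

(7.2111, 9.2195, 2.2361)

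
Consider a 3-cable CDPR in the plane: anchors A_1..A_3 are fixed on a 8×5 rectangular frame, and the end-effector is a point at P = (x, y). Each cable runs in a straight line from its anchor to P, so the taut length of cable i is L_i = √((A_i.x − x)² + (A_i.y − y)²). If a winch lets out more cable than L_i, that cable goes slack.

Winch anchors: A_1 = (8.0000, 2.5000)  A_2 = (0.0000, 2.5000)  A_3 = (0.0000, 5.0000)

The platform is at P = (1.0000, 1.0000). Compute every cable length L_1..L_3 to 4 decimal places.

cable 1: Δx=7.0000, Δy=1.5000; L_1 = √(Δx²+Δy²) = 7.1589
cable 2: Δx=-1.0000, Δy=1.5000; L_2 = √(Δx²+Δy²) = 1.8028
cable 3: Δx=-1.0000, Δy=4.0000; L_3 = √(Δx²+Δy²) = 4.1231

(7.1589, 1.8028, 4.1231)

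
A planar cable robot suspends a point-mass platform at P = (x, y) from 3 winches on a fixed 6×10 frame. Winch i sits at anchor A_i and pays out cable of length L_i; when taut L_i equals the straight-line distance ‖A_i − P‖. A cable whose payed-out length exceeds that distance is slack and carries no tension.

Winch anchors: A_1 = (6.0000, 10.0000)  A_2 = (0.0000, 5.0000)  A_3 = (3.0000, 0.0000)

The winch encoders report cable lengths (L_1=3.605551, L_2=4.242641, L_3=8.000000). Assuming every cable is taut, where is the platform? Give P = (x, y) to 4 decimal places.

(3.0000, 8.0000)

each cable: (A_i−P)·(A_i−P) = L_i²; let c_i = ‖A_i‖²−L_i²
c_1 = 36.0000+100.0000−13.0000 = 123.0000
row 1: 12.0000x + 10.0000y = 116.0000  (c_2=7.0000)
row 2: 6.0000x + 20.0000y = 178.0000  (c_3=-55.0000)
Cramer on rows 1–2 → x = 3.0000, y = 8.0000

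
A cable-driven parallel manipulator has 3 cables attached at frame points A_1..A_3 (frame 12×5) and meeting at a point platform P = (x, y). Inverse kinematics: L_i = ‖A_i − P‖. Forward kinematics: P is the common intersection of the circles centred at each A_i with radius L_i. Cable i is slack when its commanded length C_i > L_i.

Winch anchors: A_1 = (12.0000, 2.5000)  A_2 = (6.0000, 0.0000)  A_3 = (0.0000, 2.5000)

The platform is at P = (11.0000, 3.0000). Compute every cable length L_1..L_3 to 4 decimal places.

L_1 = √((12.0000−11.0000)² + (2.5000−3.0000)²) = 1.1180
L_2 = √((6.0000−11.0000)² + (0.0000−3.0000)²) = 5.8310
L_3 = √((0.0000−11.0000)² + (2.5000−3.0000)²) = 11.0114

(1.1180, 5.8310, 11.0114)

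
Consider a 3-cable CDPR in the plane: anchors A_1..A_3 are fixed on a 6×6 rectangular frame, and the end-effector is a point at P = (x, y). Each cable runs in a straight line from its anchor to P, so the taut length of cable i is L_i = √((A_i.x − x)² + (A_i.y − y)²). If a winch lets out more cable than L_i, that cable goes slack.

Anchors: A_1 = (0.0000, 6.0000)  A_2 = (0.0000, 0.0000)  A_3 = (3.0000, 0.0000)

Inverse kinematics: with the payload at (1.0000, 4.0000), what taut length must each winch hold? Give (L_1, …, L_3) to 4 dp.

(2.2361, 4.1231, 4.4721)

L_1: Δ = A_1−P = (-1.0000, 2.0000) → ‖Δ‖ = √5.0000 = 2.2361
L_2: Δ = A_2−P = (-1.0000, -4.0000) → ‖Δ‖ = √17.0000 = 4.1231
L_3: Δ = A_3−P = (2.0000, -4.0000) → ‖Δ‖ = √20.0000 = 4.4721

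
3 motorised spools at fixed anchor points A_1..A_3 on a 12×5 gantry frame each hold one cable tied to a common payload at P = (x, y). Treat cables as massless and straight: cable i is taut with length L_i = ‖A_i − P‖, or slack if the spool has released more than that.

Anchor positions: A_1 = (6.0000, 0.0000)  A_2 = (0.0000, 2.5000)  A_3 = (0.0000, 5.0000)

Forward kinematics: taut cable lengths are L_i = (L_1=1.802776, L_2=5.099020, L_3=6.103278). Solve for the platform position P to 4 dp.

(5.0000, 1.5000)

circle eqns → linear via eq_j − eq_1; set c_j = A_j·A_j − L_j²
c_1 = 36.0000+0.0000−3.2500 = 32.7500
12.0000·x − 5.0000·y = c_1−c_2 = 52.5000
12.0000·x − 10.0000·y = c_1−c_3 = 45.0000
solve first two rows → x=5.0000, y=1.5000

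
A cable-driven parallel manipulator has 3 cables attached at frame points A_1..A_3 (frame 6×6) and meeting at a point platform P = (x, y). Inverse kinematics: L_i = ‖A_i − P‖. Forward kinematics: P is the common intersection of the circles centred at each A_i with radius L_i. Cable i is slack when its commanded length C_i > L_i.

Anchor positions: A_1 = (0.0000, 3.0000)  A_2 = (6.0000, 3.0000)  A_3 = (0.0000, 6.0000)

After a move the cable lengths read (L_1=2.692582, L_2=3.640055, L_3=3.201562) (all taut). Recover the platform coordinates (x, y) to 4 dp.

expand ‖A_i−P‖²=L_i² and subtract eq 1 (k_i ≔ ‖A_i‖²−L_i²)
k_1 = 0.0000+9.0000−7.2500 = 1.7500
eq1−eq2 → [-12.0000  0.0000]·P = -30.0000
eq1−eq3 → [0.0000  -6.0000]·P = -24.0000
2×2 solve → P = (2.5000, 4.0000)

(2.5000, 4.0000)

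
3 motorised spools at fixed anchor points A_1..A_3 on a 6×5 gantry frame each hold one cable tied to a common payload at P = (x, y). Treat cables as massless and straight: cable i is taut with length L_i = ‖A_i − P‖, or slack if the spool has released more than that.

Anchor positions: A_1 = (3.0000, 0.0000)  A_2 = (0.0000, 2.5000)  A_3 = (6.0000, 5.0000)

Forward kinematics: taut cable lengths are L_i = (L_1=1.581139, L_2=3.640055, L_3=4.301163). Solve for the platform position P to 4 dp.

(3.5000, 1.5000)

each cable: (A_i−P)·(A_i−P) = L_i²; let k_i = ‖A_i‖²−L_i²
k_1 = 9.0000+0.0000−2.5000 = 6.5000
row 1: 6.0000x − 5.0000y = 13.5000  (k_2=-7.0000)
row 2: -6.0000x − 10.0000y = -36.0000  (k_3=42.5000)
Cramer on rows 1–2 → x = 3.5000, y = 1.5000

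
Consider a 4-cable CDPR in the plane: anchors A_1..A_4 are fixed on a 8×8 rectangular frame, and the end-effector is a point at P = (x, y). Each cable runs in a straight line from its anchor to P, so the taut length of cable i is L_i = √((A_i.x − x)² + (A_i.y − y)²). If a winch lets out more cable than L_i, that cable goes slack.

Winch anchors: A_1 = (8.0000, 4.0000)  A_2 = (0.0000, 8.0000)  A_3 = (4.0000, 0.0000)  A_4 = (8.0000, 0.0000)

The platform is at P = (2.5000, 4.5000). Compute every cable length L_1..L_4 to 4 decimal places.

(5.5227, 4.3012, 4.7434, 7.1063)

L_1 = √((8.0000−2.5000)² + (4.0000−4.5000)²) = 5.5227
L_2 = √((0.0000−2.5000)² + (8.0000−4.5000)²) = 4.3012
L_3 = √((4.0000−2.5000)² + (0.0000−4.5000)²) = 4.7434
L_4 = √((8.0000−2.5000)² + (0.0000−4.5000)²) = 7.1063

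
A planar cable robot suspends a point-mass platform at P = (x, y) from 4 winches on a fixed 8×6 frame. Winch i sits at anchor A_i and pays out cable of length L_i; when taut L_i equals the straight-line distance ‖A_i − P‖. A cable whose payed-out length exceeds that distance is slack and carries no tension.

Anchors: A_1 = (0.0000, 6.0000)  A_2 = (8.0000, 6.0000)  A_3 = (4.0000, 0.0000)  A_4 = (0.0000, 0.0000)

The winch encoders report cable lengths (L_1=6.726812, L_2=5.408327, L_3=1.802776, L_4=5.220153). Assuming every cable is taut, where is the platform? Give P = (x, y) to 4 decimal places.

circle eqns → linear via eq_j − eq_1; set q_j = A_j·A_j − L_j²
q_1 = 0.0000+36.0000−45.2500 = -9.2500
-16.0000·x + 0.0000·y = q_1−q_2 = -80.0000
-8.0000·x + 12.0000·y = q_1−q_3 = -22.0000
0.0000·x + 12.0000·y = q_1−q_4 = 18.0000
solve first two rows → x=5.0000, y=1.5000
check cable 4: ‖A_4−P‖² = 27.2500 ≈ L_4² = 27.2500 ✓

(5.0000, 1.5000)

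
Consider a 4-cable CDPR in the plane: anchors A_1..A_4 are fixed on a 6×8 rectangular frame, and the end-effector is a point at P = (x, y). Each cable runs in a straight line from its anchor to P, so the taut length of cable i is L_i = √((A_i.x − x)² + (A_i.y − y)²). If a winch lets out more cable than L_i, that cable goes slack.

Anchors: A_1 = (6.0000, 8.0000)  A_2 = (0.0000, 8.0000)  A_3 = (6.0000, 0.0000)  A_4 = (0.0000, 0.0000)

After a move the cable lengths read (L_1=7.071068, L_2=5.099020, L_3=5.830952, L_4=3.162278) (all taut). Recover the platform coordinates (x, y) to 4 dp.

(1.0000, 3.0000)

circle eqns → linear via eq_j − eq_1; set k_j = A_j·A_j − L_j²
k_1 = 36.0000+64.0000−50.0000 = 50.0000
12.0000·x + 0.0000·y = k_1−k_2 = 12.0000
0.0000·x + 16.0000·y = k_1−k_3 = 48.0000
12.0000·x + 16.0000·y = k_1−k_4 = 60.0000
solve first two rows → x=1.0000, y=3.0000
check cable 4: ‖A_4−P‖² = 10.0000 ≈ L_4² = 10.0000 ✓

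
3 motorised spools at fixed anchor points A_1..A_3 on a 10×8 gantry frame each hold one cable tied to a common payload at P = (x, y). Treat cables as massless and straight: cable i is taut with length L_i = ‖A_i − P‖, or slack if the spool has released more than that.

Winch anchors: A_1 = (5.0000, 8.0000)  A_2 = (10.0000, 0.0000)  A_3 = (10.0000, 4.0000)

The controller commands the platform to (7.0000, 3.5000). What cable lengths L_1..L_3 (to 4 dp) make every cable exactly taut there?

cable 1: Δx=-2.0000, Δy=4.5000; L_1 = √(Δx²+Δy²) = 4.9244
cable 2: Δx=3.0000, Δy=-3.5000; L_2 = √(Δx²+Δy²) = 4.6098
cable 3: Δx=3.0000, Δy=0.5000; L_3 = √(Δx²+Δy²) = 3.0414

(4.9244, 4.6098, 3.0414)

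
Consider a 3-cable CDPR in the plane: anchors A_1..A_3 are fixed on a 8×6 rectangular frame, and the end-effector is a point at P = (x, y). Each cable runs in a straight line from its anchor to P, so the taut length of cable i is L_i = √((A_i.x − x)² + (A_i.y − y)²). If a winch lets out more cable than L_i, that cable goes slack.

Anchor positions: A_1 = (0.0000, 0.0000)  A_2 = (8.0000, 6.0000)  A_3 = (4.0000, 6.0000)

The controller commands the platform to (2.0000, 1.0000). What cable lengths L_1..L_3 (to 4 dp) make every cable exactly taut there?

cable 1: Δx=-2.0000, Δy=-1.0000; L_1 = √(Δx²+Δy²) = 2.2361
cable 2: Δx=6.0000, Δy=5.0000; L_2 = √(Δx²+Δy²) = 7.8102
cable 3: Δx=2.0000, Δy=5.0000; L_3 = √(Δx²+Δy²) = 5.3852

(2.2361, 7.8102, 5.3852)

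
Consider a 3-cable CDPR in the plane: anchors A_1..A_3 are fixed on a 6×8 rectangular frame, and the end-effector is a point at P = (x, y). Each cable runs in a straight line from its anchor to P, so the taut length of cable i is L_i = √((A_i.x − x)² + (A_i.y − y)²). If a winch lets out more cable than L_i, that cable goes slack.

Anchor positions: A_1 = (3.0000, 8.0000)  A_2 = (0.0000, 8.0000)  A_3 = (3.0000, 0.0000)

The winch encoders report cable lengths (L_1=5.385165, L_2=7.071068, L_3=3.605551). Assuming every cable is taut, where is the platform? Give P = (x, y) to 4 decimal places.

(5.0000, 3.0000)

each cable: (A_i−P)·(A_i−P) = L_i²; let q_i = ‖A_i‖²−L_i²
q_1 = 9.0000+64.0000−29.0000 = 44.0000
row 1: 6.0000x + 0.0000y = 30.0000  (q_2=14.0000)
row 2: 0.0000x + 16.0000y = 48.0000  (q_3=-4.0000)
Cramer on rows 1–2 → x = 5.0000, y = 3.0000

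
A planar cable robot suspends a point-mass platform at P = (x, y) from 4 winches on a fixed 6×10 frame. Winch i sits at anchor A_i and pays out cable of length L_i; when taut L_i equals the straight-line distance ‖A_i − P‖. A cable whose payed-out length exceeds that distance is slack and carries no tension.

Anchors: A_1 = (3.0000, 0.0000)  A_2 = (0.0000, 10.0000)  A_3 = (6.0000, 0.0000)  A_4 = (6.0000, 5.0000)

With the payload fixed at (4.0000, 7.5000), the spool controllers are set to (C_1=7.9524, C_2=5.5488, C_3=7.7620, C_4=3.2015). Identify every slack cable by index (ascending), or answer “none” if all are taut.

cable 1: L_1 = ‖A_1−P‖ = 7.5664;  C_1 = 7.9524 → slack
cable 2: L_2 = ‖A_2−P‖ = 4.7170;  C_2 = 5.5488 → slack
cable 3: L_3 = ‖A_3−P‖ = 7.7621;  C_3 = 7.7620 → taut
cable 4: L_4 = ‖A_4−P‖ = 3.2016;  C_4 = 3.2015 → taut

1, 2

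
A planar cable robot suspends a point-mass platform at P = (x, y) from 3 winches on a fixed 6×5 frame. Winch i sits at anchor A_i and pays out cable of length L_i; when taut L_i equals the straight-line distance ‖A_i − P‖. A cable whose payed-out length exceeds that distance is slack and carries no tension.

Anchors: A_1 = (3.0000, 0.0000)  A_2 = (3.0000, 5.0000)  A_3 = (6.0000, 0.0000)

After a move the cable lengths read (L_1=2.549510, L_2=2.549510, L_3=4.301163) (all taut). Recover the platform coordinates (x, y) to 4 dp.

circle eqns → linear via eq_j − eq_1; set k_j = A_j·A_j − L_j²
k_1 = 9.0000+0.0000−6.5000 = 2.5000
0.0000·x − 10.0000·y = k_1−k_2 = -25.0000
-6.0000·x + 0.0000·y = k_1−k_3 = -15.0000
solve first two rows → x=2.5000, y=2.5000

(2.5000, 2.5000)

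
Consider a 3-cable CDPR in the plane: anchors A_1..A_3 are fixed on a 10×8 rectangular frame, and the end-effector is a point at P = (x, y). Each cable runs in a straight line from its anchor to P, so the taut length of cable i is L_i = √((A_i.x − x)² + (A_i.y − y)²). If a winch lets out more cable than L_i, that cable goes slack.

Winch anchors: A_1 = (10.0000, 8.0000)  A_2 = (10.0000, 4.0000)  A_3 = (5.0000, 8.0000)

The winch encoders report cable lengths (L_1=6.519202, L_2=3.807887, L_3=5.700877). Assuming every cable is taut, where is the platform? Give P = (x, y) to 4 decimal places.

(6.5000, 2.5000)

expand ‖A_i−P‖²=L_i² and subtract eq 1 (k_i ≔ ‖A_i‖²−L_i²)
k_1 = 100.0000+64.0000−42.5000 = 121.5000
eq1−eq2 → [0.0000  8.0000]·P = 20.0000
eq1−eq3 → [10.0000  0.0000]·P = 65.0000
2×2 solve → P = (6.5000, 2.5000)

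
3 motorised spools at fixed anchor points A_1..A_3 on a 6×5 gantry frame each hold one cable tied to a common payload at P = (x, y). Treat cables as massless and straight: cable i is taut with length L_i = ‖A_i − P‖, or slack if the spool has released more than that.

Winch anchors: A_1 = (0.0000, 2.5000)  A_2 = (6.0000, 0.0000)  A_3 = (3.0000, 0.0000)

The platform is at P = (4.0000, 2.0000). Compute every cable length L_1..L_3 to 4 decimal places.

cable 1: Δx=-4.0000, Δy=0.5000; L_1 = √(Δx²+Δy²) = 4.0311
cable 2: Δx=2.0000, Δy=-2.0000; L_2 = √(Δx²+Δy²) = 2.8284
cable 3: Δx=-1.0000, Δy=-2.0000; L_3 = √(Δx²+Δy²) = 2.2361

(4.0311, 2.8284, 2.2361)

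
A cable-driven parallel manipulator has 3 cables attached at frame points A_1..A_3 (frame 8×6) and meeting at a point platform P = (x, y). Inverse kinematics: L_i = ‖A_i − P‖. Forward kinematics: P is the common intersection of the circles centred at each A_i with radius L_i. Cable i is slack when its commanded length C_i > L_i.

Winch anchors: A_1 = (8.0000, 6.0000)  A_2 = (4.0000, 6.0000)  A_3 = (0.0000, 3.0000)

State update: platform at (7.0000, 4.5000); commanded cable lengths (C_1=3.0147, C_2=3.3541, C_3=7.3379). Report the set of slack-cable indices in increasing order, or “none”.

1, 3

cable 1: L_1 = ‖A_1−P‖ = 1.8028;  C_1 = 3.0147 → slack
cable 2: L_2 = ‖A_2−P‖ = 3.3541;  C_2 = 3.3541 → taut
cable 3: L_3 = ‖A_3−P‖ = 7.1589;  C_3 = 7.3379 → slack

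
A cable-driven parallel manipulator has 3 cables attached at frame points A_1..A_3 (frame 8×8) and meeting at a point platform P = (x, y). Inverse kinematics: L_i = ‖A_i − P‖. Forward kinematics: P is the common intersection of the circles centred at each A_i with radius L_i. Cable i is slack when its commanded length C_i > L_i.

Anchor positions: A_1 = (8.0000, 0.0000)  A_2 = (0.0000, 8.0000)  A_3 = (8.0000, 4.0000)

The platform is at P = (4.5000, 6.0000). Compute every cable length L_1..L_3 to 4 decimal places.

L_1 = √((8.0000−4.5000)² + (0.0000−6.0000)²) = 6.9462
L_2 = √((0.0000−4.5000)² + (8.0000−6.0000)²) = 4.9244
L_3 = √((8.0000−4.5000)² + (4.0000−6.0000)²) = 4.0311

(6.9462, 4.9244, 4.0311)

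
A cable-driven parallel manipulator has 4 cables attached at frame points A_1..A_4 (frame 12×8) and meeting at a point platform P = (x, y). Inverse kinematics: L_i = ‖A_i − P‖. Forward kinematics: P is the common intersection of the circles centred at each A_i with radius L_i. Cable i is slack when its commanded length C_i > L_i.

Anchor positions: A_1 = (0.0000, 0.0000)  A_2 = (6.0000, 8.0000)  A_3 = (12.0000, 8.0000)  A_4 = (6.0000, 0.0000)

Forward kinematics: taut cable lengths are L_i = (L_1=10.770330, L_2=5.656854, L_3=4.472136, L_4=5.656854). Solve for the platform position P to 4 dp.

(10.0000, 4.0000)

each cable: (A_i−P)·(A_i−P) = L_i²; let c_i = ‖A_i‖²−L_i²
c_1 = 0.0000+0.0000−116.0000 = -116.0000
row 1: -12.0000x − 16.0000y = -184.0000  (c_2=68.0000)
row 2: -24.0000x − 16.0000y = -304.0000  (c_3=188.0000)
row 3: -12.0000x + 0.0000y = -120.0000  (c_4=4.0000)
Cramer on rows 1–2 → x = 10.0000, y = 4.0000
check cable 4: ‖A_4−P‖² = 32.0000 ≈ L_4² = 32.0000 ✓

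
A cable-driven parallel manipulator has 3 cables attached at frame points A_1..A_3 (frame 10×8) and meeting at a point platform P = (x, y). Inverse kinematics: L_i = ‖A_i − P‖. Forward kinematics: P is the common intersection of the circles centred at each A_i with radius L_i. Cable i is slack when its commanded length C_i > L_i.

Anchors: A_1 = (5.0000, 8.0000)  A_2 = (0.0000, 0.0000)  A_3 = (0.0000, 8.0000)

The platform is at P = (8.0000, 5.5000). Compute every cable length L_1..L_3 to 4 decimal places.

L_1: Δ = A_1−P = (-3.0000, 2.5000) → ‖Δ‖ = √15.2500 = 3.9051
L_2: Δ = A_2−P = (-8.0000, -5.5000) → ‖Δ‖ = √94.2500 = 9.7082
L_3: Δ = A_3−P = (-8.0000, 2.5000) → ‖Δ‖ = √70.2500 = 8.3815

(3.9051, 9.7082, 8.3815)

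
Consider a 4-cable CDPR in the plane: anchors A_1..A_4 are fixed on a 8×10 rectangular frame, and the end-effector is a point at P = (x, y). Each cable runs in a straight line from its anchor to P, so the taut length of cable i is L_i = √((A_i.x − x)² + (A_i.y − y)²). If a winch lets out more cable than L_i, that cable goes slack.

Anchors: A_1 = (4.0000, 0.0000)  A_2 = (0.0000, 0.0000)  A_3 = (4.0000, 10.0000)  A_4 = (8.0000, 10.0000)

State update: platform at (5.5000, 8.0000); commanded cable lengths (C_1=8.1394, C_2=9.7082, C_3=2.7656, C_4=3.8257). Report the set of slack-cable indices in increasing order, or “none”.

cable 1: L_1 = ‖A_1−P‖ = 8.1394;  C_1 = 8.1394 → taut
cable 2: L_2 = ‖A_2−P‖ = 9.7082;  C_2 = 9.7082 → taut
cable 3: L_3 = ‖A_3−P‖ = 2.5000;  C_3 = 2.7656 → slack
cable 4: L_4 = ‖A_4−P‖ = 3.2016;  C_4 = 3.8257 → slack

3, 4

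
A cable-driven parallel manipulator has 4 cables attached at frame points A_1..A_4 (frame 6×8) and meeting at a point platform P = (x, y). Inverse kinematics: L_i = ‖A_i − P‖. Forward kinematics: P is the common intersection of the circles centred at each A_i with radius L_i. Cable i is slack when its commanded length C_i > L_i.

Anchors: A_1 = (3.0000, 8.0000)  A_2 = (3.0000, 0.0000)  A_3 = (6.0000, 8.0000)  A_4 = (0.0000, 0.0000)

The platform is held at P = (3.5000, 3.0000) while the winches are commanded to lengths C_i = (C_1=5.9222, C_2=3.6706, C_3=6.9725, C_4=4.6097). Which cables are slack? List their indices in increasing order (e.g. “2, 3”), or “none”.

1, 2, 3

cable 1: L_1 = ‖A_1−P‖ = 5.0249;  C_1 = 5.9222 → slack
cable 2: L_2 = ‖A_2−P‖ = 3.0414;  C_2 = 3.6706 → slack
cable 3: L_3 = ‖A_3−P‖ = 5.5902;  C_3 = 6.9725 → slack
cable 4: L_4 = ‖A_4−P‖ = 4.6098;  C_4 = 4.6097 → taut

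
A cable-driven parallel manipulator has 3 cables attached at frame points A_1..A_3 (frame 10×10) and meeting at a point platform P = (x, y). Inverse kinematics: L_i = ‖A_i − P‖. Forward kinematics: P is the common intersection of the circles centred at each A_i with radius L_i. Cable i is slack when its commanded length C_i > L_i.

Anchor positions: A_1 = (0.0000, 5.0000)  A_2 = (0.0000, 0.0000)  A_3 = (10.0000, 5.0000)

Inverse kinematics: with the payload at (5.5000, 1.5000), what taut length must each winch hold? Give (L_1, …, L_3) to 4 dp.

(6.5192, 5.7009, 5.7009)

cable 1: Δx=-5.5000, Δy=3.5000; L_1 = √(Δx²+Δy²) = 6.5192
cable 2: Δx=-5.5000, Δy=-1.5000; L_2 = √(Δx²+Δy²) = 5.7009
cable 3: Δx=4.5000, Δy=3.5000; L_3 = √(Δx²+Δy²) = 5.7009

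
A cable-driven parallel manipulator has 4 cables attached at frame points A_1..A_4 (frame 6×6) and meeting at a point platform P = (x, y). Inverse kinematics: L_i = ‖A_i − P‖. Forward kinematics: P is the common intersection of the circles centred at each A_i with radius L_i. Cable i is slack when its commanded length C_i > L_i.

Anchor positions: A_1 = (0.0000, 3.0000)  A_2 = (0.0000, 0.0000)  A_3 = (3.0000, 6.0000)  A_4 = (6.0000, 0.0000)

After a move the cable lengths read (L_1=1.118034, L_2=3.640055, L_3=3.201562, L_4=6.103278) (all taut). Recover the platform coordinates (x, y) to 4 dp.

circle eqns → linear via eq_j − eq_1; set q_j = A_j·A_j − L_j²
q_1 = 0.0000+9.0000−1.2500 = 7.7500
0.0000·x + 6.0000·y = q_1−q_2 = 21.0000
-6.0000·x − 6.0000·y = q_1−q_3 = -27.0000
-12.0000·x + 6.0000·y = q_1−q_4 = 9.0000
solve first two rows → x=1.0000, y=3.5000
check cable 4: ‖A_4−P‖² = 37.2500 ≈ L_4² = 37.2500 ✓

(1.0000, 3.5000)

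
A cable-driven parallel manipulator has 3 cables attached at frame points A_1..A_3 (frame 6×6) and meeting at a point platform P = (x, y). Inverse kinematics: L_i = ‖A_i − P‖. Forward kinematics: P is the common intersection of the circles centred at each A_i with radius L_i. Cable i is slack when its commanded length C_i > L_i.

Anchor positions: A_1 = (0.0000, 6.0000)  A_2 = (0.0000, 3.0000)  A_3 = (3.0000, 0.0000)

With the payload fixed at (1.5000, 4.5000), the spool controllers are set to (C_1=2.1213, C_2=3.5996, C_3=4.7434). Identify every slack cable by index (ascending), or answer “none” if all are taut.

2

cable 1: √((-1.5000)²+(1.5000)²)=2.1213, C_1=2.1213: taut
cable 2: √((-1.5000)²+(-1.5000)²)=2.1213, C_2=3.5996: slack
cable 3: √((1.5000)²+(-4.5000)²)=4.7434, C_3=4.7434: taut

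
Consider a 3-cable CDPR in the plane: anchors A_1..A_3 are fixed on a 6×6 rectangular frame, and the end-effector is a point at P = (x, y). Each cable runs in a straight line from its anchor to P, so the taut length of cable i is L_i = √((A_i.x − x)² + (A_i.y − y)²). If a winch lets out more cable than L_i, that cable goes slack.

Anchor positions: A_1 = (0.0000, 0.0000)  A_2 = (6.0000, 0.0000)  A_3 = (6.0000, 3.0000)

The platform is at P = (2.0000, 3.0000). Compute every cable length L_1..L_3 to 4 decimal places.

L_1 = √((0.0000−2.0000)² + (0.0000−3.0000)²) = 3.6056
L_2 = √((6.0000−2.0000)² + (0.0000−3.0000)²) = 5.0000
L_3 = √((6.0000−2.0000)² + (3.0000−3.0000)²) = 4.0000

(3.6056, 5.0000, 4.0000)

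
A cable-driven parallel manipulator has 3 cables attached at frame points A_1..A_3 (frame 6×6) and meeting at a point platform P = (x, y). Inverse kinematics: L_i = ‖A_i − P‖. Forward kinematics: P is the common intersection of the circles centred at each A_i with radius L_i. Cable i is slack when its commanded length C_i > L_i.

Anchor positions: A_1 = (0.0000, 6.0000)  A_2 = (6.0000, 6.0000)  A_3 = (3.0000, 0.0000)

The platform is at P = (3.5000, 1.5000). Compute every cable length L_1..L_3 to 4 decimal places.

L_1 = √((0.0000−3.5000)² + (6.0000−1.5000)²) = 5.7009
L_2 = √((6.0000−3.5000)² + (6.0000−1.5000)²) = 5.1478
L_3 = √((3.0000−3.5000)² + (0.0000−1.5000)²) = 1.5811

(5.7009, 5.1478, 1.5811)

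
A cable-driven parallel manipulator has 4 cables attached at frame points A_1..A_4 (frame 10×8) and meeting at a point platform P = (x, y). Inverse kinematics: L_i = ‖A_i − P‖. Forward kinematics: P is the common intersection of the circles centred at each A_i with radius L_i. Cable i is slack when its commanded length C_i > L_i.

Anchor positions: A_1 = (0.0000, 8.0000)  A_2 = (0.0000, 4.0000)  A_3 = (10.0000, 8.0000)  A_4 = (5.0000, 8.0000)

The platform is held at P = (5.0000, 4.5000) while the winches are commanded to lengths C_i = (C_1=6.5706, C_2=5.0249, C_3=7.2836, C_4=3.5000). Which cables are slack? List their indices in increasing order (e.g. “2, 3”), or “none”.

i=1: geometric 6.1033 vs commanded 6.5706 ⇒ slack
i=2: geometric 5.0249 vs commanded 5.0249 ⇒ taut
i=3: geometric 6.1033 vs commanded 7.2836 ⇒ slack
i=4: geometric 3.5000 vs commanded 3.5000 ⇒ taut

1, 3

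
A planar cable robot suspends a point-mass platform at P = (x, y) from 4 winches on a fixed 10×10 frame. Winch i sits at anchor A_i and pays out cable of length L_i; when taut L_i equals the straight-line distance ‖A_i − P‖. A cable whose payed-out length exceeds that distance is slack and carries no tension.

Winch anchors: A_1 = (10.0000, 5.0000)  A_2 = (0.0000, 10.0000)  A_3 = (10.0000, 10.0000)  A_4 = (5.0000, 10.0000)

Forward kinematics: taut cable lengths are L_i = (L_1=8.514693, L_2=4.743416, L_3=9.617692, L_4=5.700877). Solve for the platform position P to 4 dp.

(1.5000, 5.5000)

expand ‖A_i−P‖²=L_i² and subtract eq 1 (q_i ≔ ‖A_i‖²−L_i²)
q_1 = 100.0000+25.0000−72.5000 = 52.5000
eq1−eq2 → [20.0000  -10.0000]·P = -25.0000
eq1−eq3 → [0.0000  -10.0000]·P = -55.0000
eq1−eq4 → [10.0000  -10.0000]·P = -40.0000
2×2 solve → P = (1.5000, 5.5000)
check cable 4: ‖A_4−P‖² = 32.5000 ≈ L_4² = 32.5000 ✓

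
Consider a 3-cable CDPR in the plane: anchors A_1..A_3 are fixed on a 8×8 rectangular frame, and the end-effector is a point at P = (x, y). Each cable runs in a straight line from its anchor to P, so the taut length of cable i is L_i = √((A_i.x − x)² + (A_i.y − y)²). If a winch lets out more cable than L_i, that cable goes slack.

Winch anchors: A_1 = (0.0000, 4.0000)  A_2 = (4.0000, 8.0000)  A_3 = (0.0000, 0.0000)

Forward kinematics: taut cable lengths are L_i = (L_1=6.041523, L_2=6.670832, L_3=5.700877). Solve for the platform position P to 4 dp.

(5.5000, 1.5000)

expand ‖A_i−P‖²=L_i² and subtract eq 1 (k_i ≔ ‖A_i‖²−L_i²)
k_1 = 0.0000+16.0000−36.5000 = -20.5000
eq1−eq2 → [-8.0000  -8.0000]·P = -56.0000
eq1−eq3 → [0.0000  8.0000]·P = 12.0000
2×2 solve → P = (5.5000, 1.5000)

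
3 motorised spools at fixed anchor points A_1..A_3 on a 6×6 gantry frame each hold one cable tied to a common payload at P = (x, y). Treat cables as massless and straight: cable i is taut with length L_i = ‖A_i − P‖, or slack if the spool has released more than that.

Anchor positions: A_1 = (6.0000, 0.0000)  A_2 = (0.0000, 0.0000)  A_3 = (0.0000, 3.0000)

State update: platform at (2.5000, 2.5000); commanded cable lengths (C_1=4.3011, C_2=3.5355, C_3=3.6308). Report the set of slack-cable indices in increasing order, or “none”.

3

i=1: geometric 4.3012 vs commanded 4.3011 ⇒ taut
i=2: geometric 3.5355 vs commanded 3.5355 ⇒ taut
i=3: geometric 2.5495 vs commanded 3.6308 ⇒ slack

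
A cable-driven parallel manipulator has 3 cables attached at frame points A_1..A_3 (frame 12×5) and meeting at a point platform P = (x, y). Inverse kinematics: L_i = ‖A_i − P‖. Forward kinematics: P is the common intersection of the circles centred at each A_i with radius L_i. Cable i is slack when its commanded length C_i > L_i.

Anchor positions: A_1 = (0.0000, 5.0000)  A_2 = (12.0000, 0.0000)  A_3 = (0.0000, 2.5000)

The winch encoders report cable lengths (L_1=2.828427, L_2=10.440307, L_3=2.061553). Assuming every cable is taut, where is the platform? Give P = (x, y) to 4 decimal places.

(2.0000, 3.0000)

circle eqns → linear via eq_j − eq_1; set q_j = A_j·A_j − L_j²
q_1 = 0.0000+25.0000−8.0000 = 17.0000
-24.0000·x + 10.0000·y = q_1−q_2 = -18.0000
0.0000·x + 5.0000·y = q_1−q_3 = 15.0000
solve first two rows → x=2.0000, y=3.0000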